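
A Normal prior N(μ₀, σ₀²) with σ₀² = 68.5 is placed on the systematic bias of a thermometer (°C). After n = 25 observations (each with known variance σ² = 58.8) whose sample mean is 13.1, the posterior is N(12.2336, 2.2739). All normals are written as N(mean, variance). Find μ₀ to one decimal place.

μ₀ = -13.0

With known observation variance, the Normal–Normal posterior has precision τ_n = τ₀ + n/σ² and mean μ_n = (τ₀μ₀ + (n/σ²)x̄)/τ_n.
Here τ₀ = 1/68.5 = 0.014599 and τ_data = 25/58.8 = 0.425170, so τ_n = 0.439769.
Rearranging for μ₀: μ₀ = (μ_n·τ_n − τ_data·x̄)/τ₀ = (12.2336·0.439769 − 0.425170·13.1) / 0.014599 = -0.189769/0.014599 ≈ -13.0.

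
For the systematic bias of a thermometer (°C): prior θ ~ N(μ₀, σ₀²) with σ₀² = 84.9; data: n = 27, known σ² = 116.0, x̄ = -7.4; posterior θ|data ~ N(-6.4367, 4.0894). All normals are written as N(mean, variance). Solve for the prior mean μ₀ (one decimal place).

With known observation variance, the Normal–Normal posterior has precision τ_n = τ₀ + n/σ² and mean μ_n = (τ₀μ₀ + (n/σ²)x̄)/τ_n.
Here τ₀ = 1/84.9 = 0.011779 and τ_data = 27/116.0 = 0.232759, so τ_n = 0.244538.
Rearranging for μ₀: μ₀ = (μ_n·τ_n − τ_data·x̄)/τ₀ = (-6.4367·0.244538 − 0.232759·-7.4) / 0.011779 = 0.148399/0.011779 ≈ 12.6.

μ₀ = 12.6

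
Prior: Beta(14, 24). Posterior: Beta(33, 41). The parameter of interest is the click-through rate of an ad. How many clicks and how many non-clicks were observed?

19 clicks and 17 non-clicks

Beta is conjugate to the binomial likelihood: posterior = Beta(a+s, b+f).
So s = 33 − 14 = 19 and f = 41 − 24 = 17.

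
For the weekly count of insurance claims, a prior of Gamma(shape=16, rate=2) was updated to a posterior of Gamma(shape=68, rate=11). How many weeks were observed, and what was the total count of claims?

A Gamma(α, β) prior (rate parametrization) on a Poisson rate with n observations summing to S gives posterior Gamma(α+S, β+n).
Matching: Σxᵢ = 68 − 16 = 52 and n = 11 − 2 = 9.

n = 9 weeks with total 52 claims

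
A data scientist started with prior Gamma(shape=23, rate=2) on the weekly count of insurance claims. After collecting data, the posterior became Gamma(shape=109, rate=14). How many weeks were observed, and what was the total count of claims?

Gamma–Poisson conjugacy: posterior shape = α + Σxᵢ, posterior rate = β + n.
Matching: Σxᵢ = 109 − 23 = 86 and n = 14 − 2 = 12.

n = 12 weeks with total 86 claims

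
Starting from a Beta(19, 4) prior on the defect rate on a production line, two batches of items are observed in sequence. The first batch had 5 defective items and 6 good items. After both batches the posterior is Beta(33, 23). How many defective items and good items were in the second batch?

9 defective items and 13 good items

Because Beta–binomial updating is additive in the counts, the combined data contributed (α_post−α_prior, β_post−β_prior) successes and failures.
Total across both batches: 33−19=14 defective items, 23−4=19 good items.
Subtract the first batch: 14−5=9 defective items and 19−6=13 good items.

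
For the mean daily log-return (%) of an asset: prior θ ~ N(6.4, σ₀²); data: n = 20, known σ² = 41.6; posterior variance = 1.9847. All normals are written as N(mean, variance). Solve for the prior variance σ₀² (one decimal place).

σ₀² = 43.3

For the Normal–Normal model with known σ², precisions add: τ_n = τ₀ + n/σ².
So 1/σ₀² = 1/1.9847 − 20/41.6 = 0.503854 − 0.480769 = 0.023085.
Hence σ₀² = 1/0.023085 ≈ 43.3.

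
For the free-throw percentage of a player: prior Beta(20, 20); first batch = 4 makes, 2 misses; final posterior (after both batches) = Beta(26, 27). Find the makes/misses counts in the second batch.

2 makes and 5 misses

Sequential conjugate updates are equivalent to a single update on the pooled data, so total successes = posterior α − prior α and total failures = posterior β − prior β.
Total across both batches: 26−20=6 makes, 27−20=7 misses.
Subtract the first batch: 6−4=2 makes and 7−2=5 misses.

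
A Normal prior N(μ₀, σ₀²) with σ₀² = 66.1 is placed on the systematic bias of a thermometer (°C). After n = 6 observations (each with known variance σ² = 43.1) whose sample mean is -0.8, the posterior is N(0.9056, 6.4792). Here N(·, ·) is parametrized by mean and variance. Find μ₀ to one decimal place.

μ₀ = 16.6

With known observation variance, the Normal–Normal posterior has precision τ_n = τ₀ + n/σ² and mean μ_n = (τ₀μ₀ + (n/σ²)x̄)/τ_n.
Here τ₀ = 1/66.1 = 0.015129 and τ_data = 6/43.1 = 0.139211, so τ_n = 0.154340.
Rearranging for μ₀: μ₀ = (μ_n·τ_n − τ_data·x̄)/τ₀ = (0.9056·0.154340 − 0.139211·-0.8) / 0.015129 = 0.251139/0.015129 ≈ 16.6.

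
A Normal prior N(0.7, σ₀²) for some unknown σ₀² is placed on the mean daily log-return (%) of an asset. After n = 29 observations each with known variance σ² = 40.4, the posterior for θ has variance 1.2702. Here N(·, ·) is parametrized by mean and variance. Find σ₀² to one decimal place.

Posterior precision equals prior precision plus data precision: 1/σ_n² = 1/σ₀² + n/σ².
So 1/σ₀² = 1/1.2702 − 29/40.4 = 0.787278 − 0.717822 = 0.069456.
Hence σ₀² = 1/0.069456 ≈ 14.4.

σ₀² = 14.4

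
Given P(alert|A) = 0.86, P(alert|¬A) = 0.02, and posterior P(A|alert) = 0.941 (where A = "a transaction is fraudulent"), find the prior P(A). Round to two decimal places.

In odds form, posterior odds = prior odds × likelihood ratio, so prior odds = posterior odds ÷ LR.
Posterior odds = 0.941/(1−0.941) = 15.9492. LR = 0.86/0.02 = 43.0000.
Prior odds = 15.9492/43.0000 = 0.3709, so P(A) = 0.3709/(1+0.3709) ≈ 0.27.

P(A) = 0.27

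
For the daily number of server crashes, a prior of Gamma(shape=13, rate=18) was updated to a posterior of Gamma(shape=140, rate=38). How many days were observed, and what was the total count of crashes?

n = 20 days with total 127 crashes

Gamma–Poisson conjugacy: posterior shape = α + Σxᵢ, posterior rate = β + n.
Matching: Σxᵢ = 140 − 13 = 127 and n = 38 − 18 = 20.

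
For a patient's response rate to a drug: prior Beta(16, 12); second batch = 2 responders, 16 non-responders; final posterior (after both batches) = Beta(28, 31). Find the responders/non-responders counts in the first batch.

10 responders and 3 non-responders

Because Beta–binomial updating is additive in the counts, the combined data contributed (α_post−α_prior, β_post−β_prior) successes and failures.
Total across both batches: 28−16=12 responders, 31−12=19 non-responders.
Subtract the second batch: 12−2=10 responders and 19−16=3 non-responders.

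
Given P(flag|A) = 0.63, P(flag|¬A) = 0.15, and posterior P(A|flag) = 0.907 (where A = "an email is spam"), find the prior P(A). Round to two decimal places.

P(A) = 0.70

In odds form, posterior odds = prior odds × likelihood ratio, so prior odds = posterior odds ÷ LR.
Posterior odds = 0.907/(1−0.907) = 9.7527. LR = 0.63/0.15 = 4.2000.
Prior odds = 9.7527/4.2000 = 2.3221, so P(A) = 2.3221/(1+2.3221) ≈ 0.70.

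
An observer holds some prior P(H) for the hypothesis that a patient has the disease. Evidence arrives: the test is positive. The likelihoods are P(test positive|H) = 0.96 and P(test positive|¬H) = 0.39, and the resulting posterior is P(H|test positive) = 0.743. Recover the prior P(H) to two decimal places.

In odds form, posterior odds = prior odds × likelihood ratio, so prior odds = posterior odds ÷ LR.
Posterior odds = 0.743/(1−0.743) = 2.8911. LR = 0.96/0.39 = 2.4615.
Prior odds = 2.8911/2.4615 = 1.1745, so P(H) = 1.1745/(1+1.1745) ≈ 0.54.

P(H) = 0.54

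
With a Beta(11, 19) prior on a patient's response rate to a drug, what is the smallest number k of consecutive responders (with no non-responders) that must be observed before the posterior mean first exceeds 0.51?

After k responders and 0 non-responders the posterior is Beta(11+k, 19), with mean (11+k)/(11+19+k).
Set (11+k)/(30+k) > 0.51 and solve: k > (0.51·30 − 11)/(1 − 0.51) = 8.776.
The smallest integer exceeding 8.776 is 9.

k = 9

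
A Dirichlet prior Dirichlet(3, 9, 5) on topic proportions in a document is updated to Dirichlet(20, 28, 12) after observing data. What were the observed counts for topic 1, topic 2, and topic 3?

For a Dirichlet(α) prior with multinomial counts c, the posterior is Dirichlet(α + c) componentwise.
Counts are posterior − prior componentwise: 20−3=17, 28−9=19, 12−5=7.

counts (17, 19, 7)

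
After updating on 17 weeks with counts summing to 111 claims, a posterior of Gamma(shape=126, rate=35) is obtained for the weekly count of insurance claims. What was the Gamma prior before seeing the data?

Gamma(shape=15, rate=18)

Gamma–Poisson conjugacy: posterior shape = α + Σxᵢ, posterior rate = β + n.
So α = 126 − 111 = 15 and β = 35 − 17 = 18.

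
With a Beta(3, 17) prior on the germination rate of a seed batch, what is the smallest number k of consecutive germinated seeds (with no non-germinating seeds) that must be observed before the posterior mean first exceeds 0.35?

After k germinated seeds and 0 non-germinating seeds the posterior is Beta(3+k, 17), with mean (3+k)/(3+17+k).
Set (3+k)/(20+k) > 0.35 and solve: k > (0.35·20 − 3)/(1 − 0.35) = 6.154.
The smallest integer exceeding 6.154 is 7, and checking k=7: (10)/(27) = 0.3704 > 0.35.

k = 7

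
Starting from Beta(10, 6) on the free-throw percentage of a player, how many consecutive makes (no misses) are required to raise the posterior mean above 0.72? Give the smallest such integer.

After k makes and 0 misses the posterior is Beta(10+k, 6), with mean (10+k)/(10+6+k).
Set (10+k)/(16+k) > 0.72 and solve: k > (0.72·16 − 10)/(1 − 0.72) = 5.429.
The smallest integer exceeding 5.429 is 6, and checking k=6: (16)/(22) = 0.7273 > 0.72.

k = 6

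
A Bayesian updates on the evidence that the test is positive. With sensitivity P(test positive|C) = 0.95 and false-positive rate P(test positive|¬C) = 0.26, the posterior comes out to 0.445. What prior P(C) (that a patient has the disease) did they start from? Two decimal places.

Bayes' rule in odds form gives O(C|E) = O(C)·[P(E|C)/P(E|¬C)], hence O(C) = O(C|E)/LR.
Posterior odds = 0.445/(1−0.445) = 0.8018. LR = 0.95/0.26 = 3.6538.
Prior odds = 0.8018/3.6538 = 0.2194, so P(C) = 0.2194/(1+0.2194) ≈ 0.18.

P(C) = 0.18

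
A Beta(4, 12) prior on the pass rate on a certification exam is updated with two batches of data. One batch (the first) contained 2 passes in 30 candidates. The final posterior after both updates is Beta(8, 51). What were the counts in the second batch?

2 passes and 11 failures

Sequential conjugate updates are equivalent to a single update on the pooled data, so total successes = posterior α − prior α and total failures = posterior β − prior β.
Total across both batches: 8−4=4 passes, 51−12=39 failures.
Subtract the first batch: 4−2=2 passes and 39−28=11 failures.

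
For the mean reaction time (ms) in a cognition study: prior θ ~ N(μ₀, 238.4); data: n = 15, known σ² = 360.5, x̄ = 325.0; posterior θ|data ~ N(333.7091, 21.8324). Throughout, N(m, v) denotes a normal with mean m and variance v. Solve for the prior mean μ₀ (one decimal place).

With known observation variance, the Normal–Normal posterior has precision τ_n = τ₀ + n/σ² and mean μ_n = (τ₀μ₀ + (n/σ²)x̄)/τ_n.
Here τ₀ = 1/238.4 = 0.004195 and τ_data = 15/360.5 = 0.041609, so τ_n = 0.045804.
Rearranging for μ₀: μ₀ = (μ_n·τ_n − τ_data·x̄)/τ₀ = (333.7091·0.045804 − 0.041609·325.0) / 0.004195 = 1.762287/0.004195 ≈ 420.1.

μ₀ = 420.1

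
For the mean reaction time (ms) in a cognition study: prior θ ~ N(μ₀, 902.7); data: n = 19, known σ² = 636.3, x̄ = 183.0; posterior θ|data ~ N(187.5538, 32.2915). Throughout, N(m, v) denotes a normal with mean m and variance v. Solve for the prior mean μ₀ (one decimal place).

With known observation variance, the Normal–Normal posterior has precision τ_n = τ₀ + n/σ² and mean μ_n = (τ₀μ₀ + (n/σ²)x̄)/τ_n.
Here τ₀ = 1/902.7 = 0.001108 and τ_data = 19/636.3 = 0.029860, so τ_n = 0.030968.
Rearranging for μ₀: μ₀ = (μ_n·τ_n − τ_data·x̄)/τ₀ = (187.5538·0.030968 − 0.029860·183.0) / 0.001108 = 0.343786/0.001108 ≈ 310.3.

μ₀ = 310.3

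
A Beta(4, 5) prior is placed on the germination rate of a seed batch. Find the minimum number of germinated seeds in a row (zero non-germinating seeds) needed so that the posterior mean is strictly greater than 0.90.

k = 42

After k germinated seeds and 0 non-germinating seeds the posterior is Beta(4+k, 5), with mean (4+k)/(4+5+k).
Set (4+k)/(9+k) > 0.90 and solve: k > (0.90·9 − 4)/(1 − 0.90) = 41.000.
The smallest integer exceeding 41.000 is 42.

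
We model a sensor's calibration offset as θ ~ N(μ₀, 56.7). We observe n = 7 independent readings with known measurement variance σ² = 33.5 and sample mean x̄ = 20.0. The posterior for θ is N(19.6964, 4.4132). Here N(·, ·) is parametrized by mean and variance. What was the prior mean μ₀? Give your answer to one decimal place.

The posterior mean is a precision-weighted average: μ_n = (τ₀μ₀ + τ_data·x̄)/(τ₀+τ_data), with τ₀=1/σ₀² and τ_data=n/σ².
Here τ₀ = 1/56.7 = 0.017637 and τ_data = 7/33.5 = 0.208955, so τ_n = 0.226592.
Rearranging for μ₀: μ₀ = (μ_n·τ_n − τ_data·x̄)/τ₀ = (19.6964·0.226592 − 0.208955·20.0) / 0.017637 = 0.283947/0.017637 ≈ 16.1.

μ₀ = 16.1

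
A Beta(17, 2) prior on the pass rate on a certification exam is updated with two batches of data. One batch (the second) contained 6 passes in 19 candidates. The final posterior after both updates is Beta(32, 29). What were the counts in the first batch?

9 passes and 14 failures

Because Beta–binomial updating is additive in the counts, the combined data contributed (α_post−α_prior, β_post−β_prior) successes and failures.
Total across both batches: 32−17=15 passes, 29−2=27 failures.
Subtract the second batch: 15−6=9 passes and 27−13=14 failures.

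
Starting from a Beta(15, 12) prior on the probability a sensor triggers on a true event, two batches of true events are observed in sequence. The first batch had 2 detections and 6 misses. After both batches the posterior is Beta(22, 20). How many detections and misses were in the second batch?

5 detections and 2 misses

Sequential conjugate updates are equivalent to a single update on the pooled data, so total successes = posterior α − prior α and total failures = posterior β − prior β.
Total across both batches: 22−15=7 detections, 20−12=8 misses.
Subtract the first batch: 7−2=5 detections and 8−6=2 misses.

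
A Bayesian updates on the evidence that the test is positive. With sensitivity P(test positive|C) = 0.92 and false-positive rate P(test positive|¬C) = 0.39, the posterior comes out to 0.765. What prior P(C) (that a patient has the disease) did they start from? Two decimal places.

P(C) = 0.58

In odds form, posterior odds = prior odds × likelihood ratio, so prior odds = posterior odds ÷ LR.
Posterior odds = 0.765/(1−0.765) = 3.2553. LR = 0.92/0.39 = 2.3590.
Prior odds = 3.2553/2.3590 = 1.3799, so P(C) = 1.3799/(1+1.3799) ≈ 0.58.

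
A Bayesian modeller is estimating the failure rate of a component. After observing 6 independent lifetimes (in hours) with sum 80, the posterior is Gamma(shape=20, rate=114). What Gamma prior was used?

Gamma–exponential conjugacy: posterior shape = α + n, posterior rate = β + Σtᵢ.
So α = 20 − 6 = 14 and β = 114 − 80 = 34.

Gamma(shape=14, rate=34)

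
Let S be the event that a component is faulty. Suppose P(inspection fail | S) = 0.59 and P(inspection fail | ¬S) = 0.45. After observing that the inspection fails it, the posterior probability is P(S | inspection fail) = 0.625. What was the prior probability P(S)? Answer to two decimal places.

In odds form, posterior odds = prior odds × likelihood ratio, so prior odds = posterior odds ÷ LR.
Posterior odds = 0.625/(1−0.625) = 1.6667. LR = 0.59/0.45 = 1.3111.
Prior odds = 1.6667/1.3111 = 1.2712, so P(S) = 1.2712/(1+1.2712) ≈ 0.56.

P(S) = 0.56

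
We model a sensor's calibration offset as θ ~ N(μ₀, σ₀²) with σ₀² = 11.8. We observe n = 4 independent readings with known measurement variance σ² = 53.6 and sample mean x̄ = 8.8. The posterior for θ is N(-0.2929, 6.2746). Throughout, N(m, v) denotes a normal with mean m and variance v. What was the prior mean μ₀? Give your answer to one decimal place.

The posterior mean is a precision-weighted average: μ_n = (τ₀μ₀ + τ_data·x̄)/(τ₀+τ_data), with τ₀=1/σ₀² and τ_data=n/σ².
Here τ₀ = 1/11.8 = 0.084746 and τ_data = 4/53.6 = 0.074627, so τ_n = 0.159373.
Rearranging for μ₀: μ₀ = (μ_n·τ_n − τ_data·x̄)/τ₀ = (-0.2929·0.159373 − 0.074627·8.8) / 0.084746 = -0.703398/0.084746 ≈ -8.3.

μ₀ = -8.3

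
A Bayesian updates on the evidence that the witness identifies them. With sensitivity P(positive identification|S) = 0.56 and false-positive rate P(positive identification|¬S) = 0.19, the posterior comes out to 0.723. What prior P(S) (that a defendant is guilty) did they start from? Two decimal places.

In odds form, posterior odds = prior odds × likelihood ratio, so prior odds = posterior odds ÷ LR.
Posterior odds = 0.723/(1−0.723) = 2.6101. LR = 0.56/0.19 = 2.9474.
Prior odds = 2.6101/2.9474 = 0.8856, so P(S) = 0.8856/(1+0.8856) ≈ 0.47.

P(S) = 0.47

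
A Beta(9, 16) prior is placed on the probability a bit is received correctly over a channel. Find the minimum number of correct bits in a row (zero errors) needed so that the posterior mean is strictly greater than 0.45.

k = 5

After k correct bits and 0 errors the posterior is Beta(9+k, 16), with mean (9+k)/(9+16+k).
Set (9+k)/(25+k) > 0.45 and solve: k > (0.45·25 − 9)/(1 − 0.45) = 4.091.
The smallest integer exceeding 4.091 is 5.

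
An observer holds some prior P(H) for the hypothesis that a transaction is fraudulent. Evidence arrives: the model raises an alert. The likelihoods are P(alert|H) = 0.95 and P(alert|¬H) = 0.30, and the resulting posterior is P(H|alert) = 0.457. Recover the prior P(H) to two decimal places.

In odds form, posterior odds = prior odds × likelihood ratio, so prior odds = posterior odds ÷ LR.
Posterior odds = 0.457/(1−0.457) = 0.8416. LR = 0.95/0.30 = 3.1667.
Prior odds = 0.8416/3.1667 = 0.2658, so P(H) = 0.2658/(1+0.2658) ≈ 0.21.

P(H) = 0.21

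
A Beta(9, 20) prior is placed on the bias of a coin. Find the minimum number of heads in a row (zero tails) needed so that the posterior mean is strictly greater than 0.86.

k = 114

After k heads and 0 tails the posterior is Beta(9+k, 20), with mean (9+k)/(9+20+k).
Set (9+k)/(29+k) > 0.86 and solve: k > (0.86·29 − 9)/(1 − 0.86) = 113.857.
The smallest integer exceeding 113.857 is 114, and checking k=114: (123)/(143) = 0.8601 > 0.86.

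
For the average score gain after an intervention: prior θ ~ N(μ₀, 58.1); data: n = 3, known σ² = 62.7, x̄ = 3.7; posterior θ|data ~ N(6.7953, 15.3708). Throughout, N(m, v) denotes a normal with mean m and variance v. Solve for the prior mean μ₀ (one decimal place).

μ₀ = 15.4

With known observation variance, the Normal–Normal posterior has precision τ_n = τ₀ + n/σ² and mean μ_n = (τ₀μ₀ + (n/σ²)x̄)/τ_n.
Here τ₀ = 1/58.1 = 0.017212 and τ_data = 3/62.7 = 0.047847, so τ_n = 0.065059.
Rearranging for μ₀: μ₀ = (μ_n·τ_n − τ_data·x̄)/τ₀ = (6.7953·0.065059 − 0.047847·3.7) / 0.017212 = 0.265062/0.017212 ≈ 15.4.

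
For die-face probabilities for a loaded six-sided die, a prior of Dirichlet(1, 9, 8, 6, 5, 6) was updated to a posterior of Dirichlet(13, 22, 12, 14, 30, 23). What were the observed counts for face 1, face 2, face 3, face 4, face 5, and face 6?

For a Dirichlet(α) prior with multinomial counts c, the posterior is Dirichlet(α + c) componentwise.
Counts are posterior − prior componentwise: 13−1=12, 22−9=13, 12−8=4, 14−6=8, 30−5=25, 23−6=17.

counts (12, 13, 4, 8, 25, 17)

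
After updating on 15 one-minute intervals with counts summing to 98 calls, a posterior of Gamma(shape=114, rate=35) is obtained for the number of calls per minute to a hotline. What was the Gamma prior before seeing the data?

Gamma(shape=16, rate=20)

Gamma–Poisson conjugacy: posterior shape = α + Σxᵢ, posterior rate = β + n.
So α = 114 − 98 = 16 and β = 35 − 15 = 20.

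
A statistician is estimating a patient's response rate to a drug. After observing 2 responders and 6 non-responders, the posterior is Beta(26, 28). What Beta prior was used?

Beta(24, 22)

Beta is conjugate to the binomial likelihood: posterior = Beta(α+s, β+f).
So α = 26 − 2 = 24 and β = 28 − 6 = 22.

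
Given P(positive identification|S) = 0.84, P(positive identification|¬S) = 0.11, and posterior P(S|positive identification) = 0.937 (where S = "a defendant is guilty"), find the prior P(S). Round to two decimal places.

Bayes' rule in odds form gives O(S|E) = O(S)·[P(E|S)/P(E|¬S)], hence O(S) = O(S|E)/LR.
Posterior odds = 0.937/(1−0.937) = 14.8730. LR = 0.84/0.11 = 7.6364.
Prior odds = 14.8730/7.6364 = 1.9476, so P(S) = 1.9476/(1+1.9476) ≈ 0.66.

P(S) = 0.66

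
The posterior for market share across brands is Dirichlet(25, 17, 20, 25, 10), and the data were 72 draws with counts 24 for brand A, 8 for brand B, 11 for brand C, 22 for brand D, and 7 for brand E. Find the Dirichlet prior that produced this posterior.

For a Dirichlet(α) prior with multinomial counts c, the posterior is Dirichlet(α + c) componentwise.
Subtract each count from the matching posterior parameter: 25−24=1, 17−8=9, 20−11=9, 25−22=3, 10−7=3.

Dirichlet(1, 9, 9, 3, 3)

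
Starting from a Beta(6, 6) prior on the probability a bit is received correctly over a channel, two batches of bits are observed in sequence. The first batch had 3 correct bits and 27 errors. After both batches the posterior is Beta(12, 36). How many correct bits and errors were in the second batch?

3 correct bits and 3 errors

Because Beta–binomial updating is additive in the counts, the combined data contributed (α_post−α_prior, β_post−β_prior) successes and failures.
Total across both batches: 12−6=6 correct bits, 36−6=30 errors.
Subtract the first batch: 6−3=3 correct bits and 30−27=3 errors.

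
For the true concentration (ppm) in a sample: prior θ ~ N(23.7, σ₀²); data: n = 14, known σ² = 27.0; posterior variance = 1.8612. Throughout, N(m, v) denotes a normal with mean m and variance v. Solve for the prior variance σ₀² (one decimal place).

Posterior precision equals prior precision plus data precision: 1/σ_n² = 1/σ₀² + n/σ².
So 1/σ₀² = 1/1.8612 − 14/27.0 = 0.537288 − 0.518519 = 0.018769.
Hence σ₀² = 1/0.018769 ≈ 53.3.

σ₀² = 53.3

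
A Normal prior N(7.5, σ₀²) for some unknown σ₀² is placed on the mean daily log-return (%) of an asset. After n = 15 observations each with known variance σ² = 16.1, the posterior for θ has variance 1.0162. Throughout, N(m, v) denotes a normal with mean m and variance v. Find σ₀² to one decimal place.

σ₀² = 19.1

For the Normal–Normal model with known σ², precisions add: τ_n = τ₀ + n/σ².
So 1/σ₀² = 1/1.0162 − 15/16.1 = 0.984058 − 0.931677 = 0.052381.
Hence σ₀² = 1/0.052381 ≈ 19.1.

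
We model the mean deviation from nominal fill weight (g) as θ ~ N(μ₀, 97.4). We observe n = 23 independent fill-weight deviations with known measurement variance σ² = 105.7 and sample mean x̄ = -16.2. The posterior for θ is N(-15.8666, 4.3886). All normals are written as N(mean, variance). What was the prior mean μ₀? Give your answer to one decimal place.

μ₀ = -8.8

The posterior mean is a precision-weighted average: μ_n = (τ₀μ₀ + τ_data·x̄)/(τ₀+τ_data), with τ₀=1/σ₀² and τ_data=n/σ².
Here τ₀ = 1/97.4 = 0.010267 and τ_data = 23/105.7 = 0.217597, so τ_n = 0.227864.
Rearranging for μ₀: μ₀ = (μ_n·τ_n − τ_data·x̄)/τ₀ = (-15.8666·0.227864 − 0.217597·-16.2) / 0.010267 = -0.090356/0.010267 ≈ -8.8.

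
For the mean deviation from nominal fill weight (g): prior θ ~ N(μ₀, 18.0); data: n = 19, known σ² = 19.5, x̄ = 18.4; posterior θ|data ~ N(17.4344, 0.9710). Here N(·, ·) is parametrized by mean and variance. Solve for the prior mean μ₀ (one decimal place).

The posterior mean is a precision-weighted average: μ_n = (τ₀μ₀ + τ_data·x̄)/(τ₀+τ_data), with τ₀=1/σ₀² and τ_data=n/σ².
Here τ₀ = 1/18.0 = 0.055556 and τ_data = 19/19.5 = 0.974359, so τ_n = 1.029915.
Rearranging for μ₀: μ₀ = (μ_n·τ_n − τ_data·x̄)/τ₀ = (17.4344·1.029915 − 0.974359·18.4) / 0.055556 = 0.027744/0.055556 ≈ 0.5.

μ₀ = 0.5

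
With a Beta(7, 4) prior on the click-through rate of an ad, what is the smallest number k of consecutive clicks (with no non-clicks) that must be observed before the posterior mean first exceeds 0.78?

After k clicks and 0 non-clicks the posterior is Beta(7+k, 4), with mean (7+k)/(7+4+k).
Set (7+k)/(11+k) > 0.78 and solve: k > (0.78·11 − 7)/(1 − 0.78) = 7.182.
The smallest integer exceeding 7.182 is 8, and checking k=8: (15)/(19) = 0.7895 > 0.78.

k = 8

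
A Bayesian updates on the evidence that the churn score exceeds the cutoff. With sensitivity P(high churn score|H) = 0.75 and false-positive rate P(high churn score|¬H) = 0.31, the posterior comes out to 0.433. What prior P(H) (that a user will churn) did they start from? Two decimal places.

P(H) = 0.24

In odds form, posterior odds = prior odds × likelihood ratio, so prior odds = posterior odds ÷ LR.
Posterior odds = 0.433/(1−0.433) = 0.7637. LR = 0.75/0.31 = 2.4194.
Prior odds = 0.7637/2.4194 = 0.3157, so P(H) = 0.3157/(1+0.3157) ≈ 0.24.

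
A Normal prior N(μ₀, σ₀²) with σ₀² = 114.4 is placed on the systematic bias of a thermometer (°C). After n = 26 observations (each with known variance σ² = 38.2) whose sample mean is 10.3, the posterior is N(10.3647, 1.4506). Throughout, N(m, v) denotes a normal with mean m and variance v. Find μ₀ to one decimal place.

The posterior mean is a precision-weighted average: μ_n = (τ₀μ₀ + τ_data·x̄)/(τ₀+τ_data), with τ₀=1/σ₀² and τ_data=n/σ².
Here τ₀ = 1/114.4 = 0.008741 and τ_data = 26/38.2 = 0.680628, so τ_n = 0.689369.
Rearranging for μ₀: μ₀ = (μ_n·τ_n − τ_data·x̄)/τ₀ = (10.3647·0.689369 − 0.680628·10.3) / 0.008741 = 0.134634/0.008741 ≈ 15.4.

μ₀ = 15.4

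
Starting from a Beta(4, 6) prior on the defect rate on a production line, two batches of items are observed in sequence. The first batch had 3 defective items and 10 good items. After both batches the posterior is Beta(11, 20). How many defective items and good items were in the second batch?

4 defective items and 4 good items

Because Beta–binomial updating is additive in the counts, the combined data contributed (α_post−α_prior, β_post−β_prior) successes and failures.
Total across both batches: 11−4=7 defective items, 20−6=14 good items.
Subtract the first batch: 7−3=4 defective items and 14−10=4 good items.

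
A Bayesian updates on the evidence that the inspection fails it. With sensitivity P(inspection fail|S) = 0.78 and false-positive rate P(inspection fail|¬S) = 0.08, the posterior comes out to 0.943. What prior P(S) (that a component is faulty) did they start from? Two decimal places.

P(S) = 0.63

In odds form, posterior odds = prior odds × likelihood ratio, so prior odds = posterior odds ÷ LR.
Posterior odds = 0.943/(1−0.943) = 16.5439. LR = 0.78/0.08 = 9.7500.
Prior odds = 16.5439/9.7500 = 1.6968, so P(S) = 1.6968/(1+1.6968) ≈ 0.63.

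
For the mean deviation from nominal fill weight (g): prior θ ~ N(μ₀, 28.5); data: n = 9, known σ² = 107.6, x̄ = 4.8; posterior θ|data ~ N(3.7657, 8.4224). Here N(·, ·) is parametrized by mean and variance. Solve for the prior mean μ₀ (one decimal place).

μ₀ = 1.3

With known observation variance, the Normal–Normal posterior has precision τ_n = τ₀ + n/σ² and mean μ_n = (τ₀μ₀ + (n/σ²)x̄)/τ_n.
Here τ₀ = 1/28.5 = 0.035088 and τ_data = 9/107.6 = 0.083643, so τ_n = 0.118731.
Rearranging for μ₀: μ₀ = (μ_n·τ_n − τ_data·x̄)/τ₀ = (3.7657·0.118731 − 0.083643·4.8) / 0.035088 = 0.045619/0.035088 ≈ 1.3.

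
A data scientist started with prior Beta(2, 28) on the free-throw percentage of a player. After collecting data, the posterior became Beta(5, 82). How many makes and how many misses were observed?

3 makes and 54 misses

Beta is conjugate to the binomial likelihood: posterior = Beta(α+s, β+f).
So s = 5 − 2 = 3 and f = 82 − 28 = 54.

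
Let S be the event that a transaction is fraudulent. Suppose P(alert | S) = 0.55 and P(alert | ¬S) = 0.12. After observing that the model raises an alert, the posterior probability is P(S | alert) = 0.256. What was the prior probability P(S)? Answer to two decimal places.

P(S) = 0.07

In odds form, posterior odds = prior odds × likelihood ratio, so prior odds = posterior odds ÷ LR.
Posterior odds = 0.256/(1−0.256) = 0.3441. LR = 0.55/0.12 = 4.5833.
Prior odds = 0.3441/4.5833 = 0.0751, so P(S) = 0.0751/(1+0.0751) ≈ 0.07.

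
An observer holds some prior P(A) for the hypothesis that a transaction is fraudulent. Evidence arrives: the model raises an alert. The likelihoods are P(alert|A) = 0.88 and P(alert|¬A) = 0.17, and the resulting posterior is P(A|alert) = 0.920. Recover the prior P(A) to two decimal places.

Bayes' rule in odds form gives O(A|E) = O(A)·[P(E|A)/P(E|¬A)], hence O(A) = O(A|E)/LR.
Posterior odds = 0.920/(1−0.920) = 11.5000. LR = 0.88/0.17 = 5.1765.
Prior odds = 11.5000/5.1765 = 2.2216, so P(A) = 2.2216/(1+2.2216) ≈ 0.69.

P(A) = 0.69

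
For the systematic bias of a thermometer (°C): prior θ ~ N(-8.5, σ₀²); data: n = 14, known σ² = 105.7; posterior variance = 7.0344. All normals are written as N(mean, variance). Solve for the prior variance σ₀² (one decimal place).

σ₀² = 103.0

For the Normal–Normal model with known σ², precisions add: τ_n = τ₀ + n/σ².
So 1/σ₀² = 1/7.0344 − 14/105.7 = 0.142159 − 0.132450 = 0.009709.
Hence σ₀² = 1/0.009709 ≈ 103.0.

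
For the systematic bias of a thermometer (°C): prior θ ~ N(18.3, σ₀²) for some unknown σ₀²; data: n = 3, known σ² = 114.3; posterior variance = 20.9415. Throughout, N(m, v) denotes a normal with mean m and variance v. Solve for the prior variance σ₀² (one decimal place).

σ₀² = 46.5

Posterior precision equals prior precision plus data precision: 1/σ_n² = 1/σ₀² + n/σ².
So 1/σ₀² = 1/20.9415 − 3/114.3 = 0.047752 − 0.026247 = 0.021505.
Hence σ₀² = 1/0.021505 ≈ 46.5.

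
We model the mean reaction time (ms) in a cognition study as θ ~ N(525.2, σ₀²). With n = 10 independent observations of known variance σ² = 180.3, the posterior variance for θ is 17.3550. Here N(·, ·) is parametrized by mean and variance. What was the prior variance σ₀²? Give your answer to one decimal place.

σ₀² = 463.6

Posterior precision equals prior precision plus data precision: 1/σ_n² = 1/σ₀² + n/σ².
So 1/σ₀² = 1/17.3550 − 10/180.3 = 0.057620 − 0.055463 = 0.002157.
Hence σ₀² = 1/0.002157 ≈ 463.6.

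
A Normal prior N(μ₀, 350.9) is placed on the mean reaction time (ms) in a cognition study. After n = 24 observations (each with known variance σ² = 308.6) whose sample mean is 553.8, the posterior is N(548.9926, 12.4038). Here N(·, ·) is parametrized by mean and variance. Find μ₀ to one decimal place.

μ₀ = 417.8

The posterior mean is a precision-weighted average: μ_n = (τ₀μ₀ + τ_data·x̄)/(τ₀+τ_data), with τ₀=1/σ₀² and τ_data=n/σ².
Here τ₀ = 1/350.9 = 0.002850 and τ_data = 24/308.6 = 0.077771, so τ_n = 0.080621.
Rearranging for μ₀: μ₀ = (μ_n·τ_n − τ_data·x̄)/τ₀ = (548.9926·0.080621 − 0.077771·553.8) / 0.002850 = 1.190753/0.002850 ≈ 417.8.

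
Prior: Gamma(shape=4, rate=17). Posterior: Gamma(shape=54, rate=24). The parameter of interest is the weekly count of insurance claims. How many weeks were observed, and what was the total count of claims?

n = 7 weeks with total 50 claims

Gamma–Poisson conjugacy: posterior shape = α + Σxᵢ, posterior rate = β + n.
Matching: Σxᵢ = 54 − 4 = 50 and n = 24 − 17 = 7.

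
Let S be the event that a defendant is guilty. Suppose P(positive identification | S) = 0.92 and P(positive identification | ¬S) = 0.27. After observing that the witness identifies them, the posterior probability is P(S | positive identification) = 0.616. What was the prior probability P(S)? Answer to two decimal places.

P(S) = 0.32

Bayes' rule in odds form gives O(S|E) = O(S)·[P(E|S)/P(E|¬S)], hence O(S) = O(S|E)/LR.
Posterior odds = 0.616/(1−0.616) = 1.6042. LR = 0.92/0.27 = 3.4074.
Prior odds = 1.6042/3.4074 = 0.4708, so P(S) = 0.4708/(1+0.4708) ≈ 0.32.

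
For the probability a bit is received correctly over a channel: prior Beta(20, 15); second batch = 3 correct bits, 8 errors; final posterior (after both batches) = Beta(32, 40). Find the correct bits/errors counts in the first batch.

Sequential conjugate updates are equivalent to a single update on the pooled data, so total successes = posterior α − prior α and total failures = posterior β − prior β.
Total across both batches: 32−20=12 correct bits, 40−15=25 errors.
Subtract the second batch: 12−3=9 correct bits and 25−8=17 errors.

9 correct bits and 17 errors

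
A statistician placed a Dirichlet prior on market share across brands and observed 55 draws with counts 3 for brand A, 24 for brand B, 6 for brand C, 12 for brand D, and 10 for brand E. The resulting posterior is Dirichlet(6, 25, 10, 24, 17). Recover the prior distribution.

Dirichlet(3, 1, 4, 12, 7)

For a Dirichlet(α) prior with multinomial counts c, the posterior is Dirichlet(α + c) componentwise.
Subtract each count from the matching posterior parameter: 6−3=3, 25−24=1, 10−6=4, 24−12=12, 17−10=7.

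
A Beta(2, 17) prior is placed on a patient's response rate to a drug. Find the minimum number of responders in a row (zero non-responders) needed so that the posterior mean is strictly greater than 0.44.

k = 12

After k responders and 0 non-responders the posterior is Beta(2+k, 17), with mean (2+k)/(2+17+k).
Set (2+k)/(19+k) > 0.44 and solve: k > (0.44·19 − 2)/(1 − 0.44) = 11.357.
The smallest integer exceeding 11.357 is 12.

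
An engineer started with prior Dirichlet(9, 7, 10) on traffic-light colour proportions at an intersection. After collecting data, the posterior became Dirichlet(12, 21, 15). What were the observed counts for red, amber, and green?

counts (3, 14, 5)

For a Dirichlet(α) prior with multinomial counts c, the posterior is Dirichlet(α + c) componentwise.
Counts are posterior − prior componentwise: 12−9=3, 21−7=14, 15−10=5.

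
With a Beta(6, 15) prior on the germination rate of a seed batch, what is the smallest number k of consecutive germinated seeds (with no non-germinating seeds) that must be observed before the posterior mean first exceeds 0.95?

After k germinated seeds and 0 non-germinating seeds the posterior is Beta(6+k, 15), with mean (6+k)/(6+15+k).
Set (6+k)/(21+k) > 0.95 and solve: k > (0.95·21 − 6)/(1 − 0.95) = 279.000.
The smallest integer exceeding 279.000 is 280.

k = 280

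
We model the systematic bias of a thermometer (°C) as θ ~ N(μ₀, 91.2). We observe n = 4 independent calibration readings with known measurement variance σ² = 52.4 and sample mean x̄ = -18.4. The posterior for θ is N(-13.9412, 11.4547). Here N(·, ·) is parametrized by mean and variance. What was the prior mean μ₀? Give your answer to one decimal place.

With known observation variance, the Normal–Normal posterior has precision τ_n = τ₀ + n/σ² and mean μ_n = (τ₀μ₀ + (n/σ²)x̄)/τ_n.
Here τ₀ = 1/91.2 = 0.010965 and τ_data = 4/52.4 = 0.076336, so τ_n = 0.087301.
Rearranging for μ₀: μ₀ = (μ_n·τ_n − τ_data·x̄)/τ₀ = (-13.9412·0.087301 − 0.076336·-18.4) / 0.010965 = 0.187502/0.010965 ≈ 17.1.

μ₀ = 17.1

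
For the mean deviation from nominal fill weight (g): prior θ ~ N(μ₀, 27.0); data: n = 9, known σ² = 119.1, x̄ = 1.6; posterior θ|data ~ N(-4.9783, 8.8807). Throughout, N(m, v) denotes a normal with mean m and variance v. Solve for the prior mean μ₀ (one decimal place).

μ₀ = -18.4

The posterior mean is a precision-weighted average: μ_n = (τ₀μ₀ + τ_data·x̄)/(τ₀+τ_data), with τ₀=1/σ₀² and τ_data=n/σ².
Here τ₀ = 1/27.0 = 0.037037 and τ_data = 9/119.1 = 0.075567, so τ_n = 0.112604.
Rearranging for μ₀: μ₀ = (μ_n·τ_n − τ_data·x̄)/τ₀ = (-4.9783·0.112604 − 0.075567·1.6) / 0.037037 = -0.681484/0.037037 ≈ -18.4.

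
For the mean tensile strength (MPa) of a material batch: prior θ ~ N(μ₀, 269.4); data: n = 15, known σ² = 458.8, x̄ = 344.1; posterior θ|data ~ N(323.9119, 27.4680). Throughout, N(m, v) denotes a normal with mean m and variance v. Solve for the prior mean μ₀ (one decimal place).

The posterior mean is a precision-weighted average: μ_n = (τ₀μ₀ + τ_data·x̄)/(τ₀+τ_data), with τ₀=1/σ₀² and τ_data=n/σ².
Here τ₀ = 1/269.4 = 0.003712 and τ_data = 15/458.8 = 0.032694, so τ_n = 0.036406.
Rearranging for μ₀: μ₀ = (μ_n·τ_n − τ_data·x̄)/τ₀ = (323.9119·0.036406 − 0.032694·344.1) / 0.003712 = 0.542331/0.003712 ≈ 146.1.

μ₀ = 146.1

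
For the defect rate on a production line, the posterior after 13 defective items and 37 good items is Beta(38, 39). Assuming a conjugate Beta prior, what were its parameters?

Under Beta–binomial conjugacy the posterior parameters are (a+s, b+f).
So a = 38 − 13 = 25 and b = 39 − 37 = 2.

Beta(25, 2)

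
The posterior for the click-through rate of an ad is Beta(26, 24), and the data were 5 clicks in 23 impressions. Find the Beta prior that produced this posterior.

Beta is conjugate to the binomial likelihood: posterior = Beta(α+s, β+f).
So α = 26 − 5 = 21 and β = 24 − 18 = 6.

Beta(21, 6)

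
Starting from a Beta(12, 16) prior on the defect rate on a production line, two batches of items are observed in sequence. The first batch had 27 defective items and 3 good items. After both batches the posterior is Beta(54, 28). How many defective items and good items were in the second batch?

Sequential conjugate updates are equivalent to a single update on the pooled data, so total successes = posterior α − prior α and total failures = posterior β − prior β.
Total across both batches: 54−12=42 defective items, 28−16=12 good items.
Subtract the first batch: 42−27=15 defective items and 12−3=9 good items.

15 defective items and 9 good items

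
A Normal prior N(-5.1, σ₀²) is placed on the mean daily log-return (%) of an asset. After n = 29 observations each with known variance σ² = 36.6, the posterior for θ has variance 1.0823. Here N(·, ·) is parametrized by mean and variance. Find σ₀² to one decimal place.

σ₀² = 7.6

For the Normal–Normal model with known σ², precisions add: τ_n = τ₀ + n/σ².
So 1/σ₀² = 1/1.0823 − 29/36.6 = 0.923958 − 0.792350 = 0.131608.
Hence σ₀² = 1/0.131608 ≈ 7.6.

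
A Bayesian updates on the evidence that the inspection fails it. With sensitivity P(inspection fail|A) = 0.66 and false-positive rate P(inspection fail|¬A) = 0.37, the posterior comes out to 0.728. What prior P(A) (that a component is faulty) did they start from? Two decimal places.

P(A) = 0.60

Bayes' rule in odds form gives O(A|E) = O(A)·[P(E|A)/P(E|¬A)], hence O(A) = O(A|E)/LR.
Posterior odds = 0.728/(1−0.728) = 2.6765. LR = 0.66/0.37 = 1.7838.
Prior odds = 2.6765/1.7838 = 1.5004, so P(A) = 1.5004/(1+1.5004) ≈ 0.60.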